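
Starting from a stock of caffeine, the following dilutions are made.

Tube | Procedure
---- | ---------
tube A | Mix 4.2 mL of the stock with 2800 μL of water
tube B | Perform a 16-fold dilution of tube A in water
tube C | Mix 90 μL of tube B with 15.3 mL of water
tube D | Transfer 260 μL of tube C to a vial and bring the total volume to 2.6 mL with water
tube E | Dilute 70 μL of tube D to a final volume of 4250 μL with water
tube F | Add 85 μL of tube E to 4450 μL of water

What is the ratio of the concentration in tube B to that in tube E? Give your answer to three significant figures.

1.04 × 10^5

Step 1: 4.2 mL + 2800 μL = 7 mL total → factor 7/4.2 = 1.6667
Step 2: 16-fold → factor 16
Step 3: 90 μL + 15.3 mL = 15390 μL total → factor 15390/90 = 171
Step 4: 260 μL brought to 2.6 mL → factor 2600/260 = 10
Step 5: 70 μL brought to 4250 μL → factor 4250/70 = 60.714
Dilution factor to tube B = 26.667; to tube E = 2.7686 × 10^6
[tube B]/[tube E] = (factor to tube E)/(factor to tube B) = 2.7686 × 10^6/26.667 = 1.04 × 10^5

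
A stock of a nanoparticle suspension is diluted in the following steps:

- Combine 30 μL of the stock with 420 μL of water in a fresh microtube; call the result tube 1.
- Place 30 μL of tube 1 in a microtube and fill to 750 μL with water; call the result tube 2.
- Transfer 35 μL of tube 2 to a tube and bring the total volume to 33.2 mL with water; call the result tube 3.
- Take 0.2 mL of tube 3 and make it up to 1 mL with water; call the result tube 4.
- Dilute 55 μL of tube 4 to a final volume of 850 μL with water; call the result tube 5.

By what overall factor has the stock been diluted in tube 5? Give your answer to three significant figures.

2.75 × 10^7

Step 1: 30 μL + 420 μL = 450 μL total → factor 450/30 = 15
Step 2: 30 μL brought to 750 μL → factor 750/30 = 25
Step 3: 35 μL brought to 33.2 mL → factor 33200/35 = 948.57
Step 4: 0.2 mL brought to 1 mL → factor 1/0.2 = 5
Step 5: 55 μL brought to 850 μL → factor 850/55 = 15.455
Overall dilution factor = 15 × 25 × 948.57 × 5 × 15.455 = 2.7487 × 10^7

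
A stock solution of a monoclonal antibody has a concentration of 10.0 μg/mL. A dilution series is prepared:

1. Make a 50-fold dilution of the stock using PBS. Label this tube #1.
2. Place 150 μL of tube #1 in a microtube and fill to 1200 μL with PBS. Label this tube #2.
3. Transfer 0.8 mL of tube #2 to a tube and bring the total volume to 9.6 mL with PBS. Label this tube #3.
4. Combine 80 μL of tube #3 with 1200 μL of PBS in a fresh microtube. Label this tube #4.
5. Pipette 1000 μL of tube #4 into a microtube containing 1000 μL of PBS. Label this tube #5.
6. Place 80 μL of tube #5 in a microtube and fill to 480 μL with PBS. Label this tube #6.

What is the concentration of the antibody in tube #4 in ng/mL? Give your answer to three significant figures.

0.130 ng/mL

Step 1: 50-fold → factor 50
Step 2: 150 μL brought to 1200 μL → factor 1200/150 = 8
Step 3: 0.8 mL brought to 9.6 mL → factor 9.6/0.8 = 12
Step 4: 80 μL + 1200 μL = 1280 μL total → factor 1280/80 = 16
Dilution factor through tube #4 = 50 × 8 × 12 × 16 = 76800
[tube #4] = 10.0 μg/mL / 76800 = 0.0001302 μg/mL = 0.130 ng/mL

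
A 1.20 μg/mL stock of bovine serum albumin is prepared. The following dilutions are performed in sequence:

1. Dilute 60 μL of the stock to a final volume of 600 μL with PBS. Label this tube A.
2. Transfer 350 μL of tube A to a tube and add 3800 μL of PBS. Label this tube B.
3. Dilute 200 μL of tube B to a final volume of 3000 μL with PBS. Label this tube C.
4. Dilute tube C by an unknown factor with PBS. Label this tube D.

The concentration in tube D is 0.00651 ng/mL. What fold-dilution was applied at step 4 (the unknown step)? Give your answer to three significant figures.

104-fold

Step 1: 60 μL brought to 600 μL → factor 600/60 = 10
Step 2: 350 μL + 3800 μL = 4150 μL total → factor 4150/350 = 11.857
Step 3: 200 μL brought to 3000 μL → factor 3000/200 = 15
Step 4: unknown factor x
Product of known-step factors = 1778.6
Overall factor = 1.20 μg/mL / (0.00651 ng/mL) = 1.8433 × 10^5
x = 1.8433 × 10^5 / 1778.6 = 104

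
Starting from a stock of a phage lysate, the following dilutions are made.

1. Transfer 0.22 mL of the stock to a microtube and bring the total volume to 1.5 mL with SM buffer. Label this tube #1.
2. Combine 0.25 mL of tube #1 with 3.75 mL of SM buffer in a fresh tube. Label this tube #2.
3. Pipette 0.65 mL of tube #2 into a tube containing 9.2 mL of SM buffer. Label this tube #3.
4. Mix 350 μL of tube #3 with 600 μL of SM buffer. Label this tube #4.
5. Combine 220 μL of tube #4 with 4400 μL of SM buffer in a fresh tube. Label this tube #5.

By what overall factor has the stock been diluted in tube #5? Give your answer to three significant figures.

9.42 × 10^4

Step 1: 0.22 mL brought to 1.5 mL → factor 1.5/0.22 = 6.8182
Step 2: 0.25 mL + 3.75 mL = 4 mL total → factor 4/0.25 = 16
Step 3: 0.65 mL + 9.2 mL = 9.85 mL total → factor 9.85/0.65 = 15.154
Step 4: 350 μL + 600 μL = 950 μL total → factor 950/350 = 2.7143
Step 5: 220 μL + 4400 μL = 4620 μL total → factor 4620/220 = 21
Overall dilution factor = 6.8182 × 16 × 15.154 × 2.7143 × 21 = 94229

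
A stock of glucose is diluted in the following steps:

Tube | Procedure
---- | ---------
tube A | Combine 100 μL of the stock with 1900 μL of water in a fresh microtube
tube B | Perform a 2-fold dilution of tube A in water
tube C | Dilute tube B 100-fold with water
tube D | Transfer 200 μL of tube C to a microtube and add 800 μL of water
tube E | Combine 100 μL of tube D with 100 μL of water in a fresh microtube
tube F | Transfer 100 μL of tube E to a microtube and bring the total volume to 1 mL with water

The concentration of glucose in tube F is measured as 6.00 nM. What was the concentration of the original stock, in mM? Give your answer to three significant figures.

2.40 mM

Step 1: 100 μL + 1900 μL = 2000 μL total → factor 2000/100 = 20
Step 2: 2-fold → factor 2
Step 3: 100-fold → factor 100
Step 4: 200 μL + 800 μL = 1000 μL total → factor 1000/200 = 5
Step 5: 100 μL + 100 μL = 200 μL total → factor 200/100 = 2
Step 6: 100 μL brought to 1 mL → factor 1000/100 = 10
Overall dilution factor = 20 × 2 × 100 × 5 × 2 × 10 = 4 × 10^5
Stock = 6.00 nM × 4 × 10^5 = 2.400 × 10^6 nM = 2.40 mM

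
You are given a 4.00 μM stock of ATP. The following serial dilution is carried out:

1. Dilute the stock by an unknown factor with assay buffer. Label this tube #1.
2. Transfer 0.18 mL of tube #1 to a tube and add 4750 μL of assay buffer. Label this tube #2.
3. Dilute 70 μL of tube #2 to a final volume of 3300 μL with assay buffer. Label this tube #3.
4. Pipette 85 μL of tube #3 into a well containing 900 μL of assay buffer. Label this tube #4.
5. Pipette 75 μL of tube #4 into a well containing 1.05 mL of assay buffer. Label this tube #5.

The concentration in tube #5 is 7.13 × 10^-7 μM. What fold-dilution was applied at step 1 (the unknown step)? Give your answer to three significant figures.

25.0-fold

Step 1: unknown factor x
Step 2: 0.18 mL + 4750 μL = 4.93 mL total → factor 4.93/0.18 = 27.389
Step 3: 70 μL brought to 3300 μL → factor 3300/70 = 47.143
Step 4: 85 μL + 900 μL = 985 μL total → factor 985/85 = 11.588
Step 5: 75 μL + 1.05 mL = 1125 μL total → factor 1125/75 = 15
Product of known-step factors = 2.2444 × 10^5
Overall factor = 4.00 μM / (7.13 × 10^-7 μM) = 5.6101 × 10^6
x = 5.6101 × 10^6 / 2.2444 × 10^5 = 25.0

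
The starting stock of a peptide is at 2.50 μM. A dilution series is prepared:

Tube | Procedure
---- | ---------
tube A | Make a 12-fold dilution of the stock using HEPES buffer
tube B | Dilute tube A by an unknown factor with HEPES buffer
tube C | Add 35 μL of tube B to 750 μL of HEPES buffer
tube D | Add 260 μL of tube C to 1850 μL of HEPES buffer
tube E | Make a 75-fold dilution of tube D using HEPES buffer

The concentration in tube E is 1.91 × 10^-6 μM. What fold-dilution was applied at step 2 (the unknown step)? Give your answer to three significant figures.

Step 1: 12-fold → factor 12
Step 2: unknown factor x
Step 3: 35 μL + 750 μL = 785 μL total → factor 785/35 = 22.429
Step 4: 260 μL + 1850 μL = 2110 μL total → factor 2110/260 = 8.1154
Step 5: 75-fold → factor 75
Product of known-step factors = 1.6381 × 10^5
Overall factor = 2.50 μM / (1.91 × 10^-6 μM) = 1.3089 × 10^6
x = 1.3089 × 10^6 / 1.6381 × 10^5 = 7.99

7.99-fold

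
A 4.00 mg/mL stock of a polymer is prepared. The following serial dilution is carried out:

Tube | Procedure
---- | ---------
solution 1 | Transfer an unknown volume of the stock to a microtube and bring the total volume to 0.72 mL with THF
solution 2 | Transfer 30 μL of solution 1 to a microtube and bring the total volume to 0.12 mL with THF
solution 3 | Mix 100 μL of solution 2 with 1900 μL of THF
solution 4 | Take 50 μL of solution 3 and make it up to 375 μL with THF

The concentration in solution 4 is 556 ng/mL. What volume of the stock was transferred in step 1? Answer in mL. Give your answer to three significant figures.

0.0600 mL

Step 1: v brought to 0.72 mL → factor = 0.72 mL/v
Step 2: 30 μL brought to 0.12 mL → factor 120/30 = 4
Step 3: 100 μL + 1900 μL = 2000 μL total → factor 2000/100 = 20
Step 4: 50 μL brought to 375 μL → factor 375/50 = 7.5
Product of known-step factors = 600
Overall factor = 4.00 mg/mL / (556 ng/mL) = 7194.2
Step-1 factor = 7194.2 / 600 = 11.99
v = 0.72 mL / 11.99 = 0.0600 mL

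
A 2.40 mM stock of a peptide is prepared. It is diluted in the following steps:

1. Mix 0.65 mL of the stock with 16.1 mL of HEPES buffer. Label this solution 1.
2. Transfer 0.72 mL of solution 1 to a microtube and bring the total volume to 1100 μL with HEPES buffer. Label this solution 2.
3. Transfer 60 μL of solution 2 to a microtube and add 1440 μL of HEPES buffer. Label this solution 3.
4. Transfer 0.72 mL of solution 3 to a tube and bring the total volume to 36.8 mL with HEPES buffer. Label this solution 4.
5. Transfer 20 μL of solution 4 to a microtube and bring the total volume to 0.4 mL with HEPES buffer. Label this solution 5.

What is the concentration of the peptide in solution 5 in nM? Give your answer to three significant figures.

2.39 nM

Step 1: 0.65 mL + 16.1 mL = 16.75 mL total → factor 16.75/0.65 = 25.769
Step 2: 0.72 mL brought to 1100 μL → factor 1.1/0.72 = 1.5278
Step 3: 60 μL + 1440 μL = 1500 μL total → factor 1500/60 = 25
Step 4: 0.72 mL brought to 36.8 mL → factor 36.8/0.72 = 51.111
Step 5: 20 μL brought to 0.4 mL → factor 400/20 = 20
Overall dilution factor = 25.769 × 1.5278 × 25 × 51.111 × 20 = 1.0061 × 10^6
Final = 2.40 mM / 1.0061 × 10^6 = 2.385 × 10^-6 mM = 2.39 nM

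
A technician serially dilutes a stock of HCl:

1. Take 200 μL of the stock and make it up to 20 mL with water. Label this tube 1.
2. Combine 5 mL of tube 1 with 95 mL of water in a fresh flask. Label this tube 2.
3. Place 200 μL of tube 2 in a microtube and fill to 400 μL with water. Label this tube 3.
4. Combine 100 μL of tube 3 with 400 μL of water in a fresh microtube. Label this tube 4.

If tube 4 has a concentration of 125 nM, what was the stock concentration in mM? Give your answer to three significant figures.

2.50 mM

Step 1: 200 μL brought to 20 mL → factor 20000/200 = 100
Step 2: 5 mL + 95 mL = 100 mL total → factor 100/5 = 20
Step 3: 200 μL brought to 400 μL → factor 400/200 = 2
Step 4: 100 μL + 400 μL = 500 μL total → factor 500/100 = 5
Overall dilution factor = 100 × 20 × 2 × 5 = 20000
Stock = 125 nM × 20000 = 2.500 × 10^6 nM = 2.50 mM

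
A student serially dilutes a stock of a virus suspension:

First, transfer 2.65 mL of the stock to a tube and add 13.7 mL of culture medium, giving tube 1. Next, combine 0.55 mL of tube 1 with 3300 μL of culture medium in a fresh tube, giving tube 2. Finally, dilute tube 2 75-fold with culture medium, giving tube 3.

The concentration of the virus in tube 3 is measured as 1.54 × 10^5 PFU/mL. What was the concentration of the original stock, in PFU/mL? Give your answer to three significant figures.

4.99 × 10^8 PFU/mL

Step 1: 2.65 mL + 13.7 mL = 16.35 mL total → factor 16.35/2.65 = 6.1698
Step 2: 0.55 mL + 3300 μL = 3.85 mL total → factor 3.85/0.55 = 7
Step 3: 75-fold → factor 75
Overall dilution factor = 6.1698 × 7 × 75 = 3239.2
Stock = 1.54 × 10^5 PFU/mL × 3239.2 = 4.99 × 10^8 PFU/mL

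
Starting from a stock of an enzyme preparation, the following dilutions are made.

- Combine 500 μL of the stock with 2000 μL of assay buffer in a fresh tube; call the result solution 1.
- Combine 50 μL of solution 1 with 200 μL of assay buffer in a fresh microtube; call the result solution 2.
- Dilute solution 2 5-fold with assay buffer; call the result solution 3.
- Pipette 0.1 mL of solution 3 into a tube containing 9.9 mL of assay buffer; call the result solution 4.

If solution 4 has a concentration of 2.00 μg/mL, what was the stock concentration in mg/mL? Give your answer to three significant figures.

25.0 mg/mL

Step 1: 500 μL + 2000 μL = 2500 μL total → factor 2500/500 = 5
Step 2: 50 μL + 200 μL = 250 μL total → factor 250/50 = 5
Step 3: 5-fold → factor 5
Step 4: 0.1 mL + 9.9 mL = 10 mL total → factor 10/0.1 = 100
Overall dilution factor = 5 × 5 × 5 × 100 = 12500
Stock = 2.00 μg/mL × 12500 = 2.500 × 10^4 μg/mL = 25.0 mg/mL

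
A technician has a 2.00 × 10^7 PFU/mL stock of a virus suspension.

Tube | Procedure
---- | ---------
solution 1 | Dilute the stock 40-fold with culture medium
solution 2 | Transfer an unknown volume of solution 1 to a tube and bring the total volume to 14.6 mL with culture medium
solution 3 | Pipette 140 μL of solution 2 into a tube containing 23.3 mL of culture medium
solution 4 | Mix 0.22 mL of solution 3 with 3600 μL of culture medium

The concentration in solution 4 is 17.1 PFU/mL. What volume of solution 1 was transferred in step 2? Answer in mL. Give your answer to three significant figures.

1.45 mL

Step 1: 40-fold → factor 40
Step 2: v brought to 14.6 mL → factor = 14.6 mL/v
Step 3: 140 μL + 23.3 mL = 23440 μL total → factor 23440/140 = 167.43
Step 4: 0.22 mL + 3600 μL = 3.82 mL total → factor 3.82/0.22 = 17.364
Product of known-step factors = 1.1629 × 10^5
Overall factor = 2.00 × 10^7 PFU/mL / (17.1 PFU/mL) = 1.1696 × 10^6
Step-2 factor = 1.1696 × 10^6 / 1.1629 × 10^5 = 10.058
v = 14.6 mL / 10.058 = 1.45 mL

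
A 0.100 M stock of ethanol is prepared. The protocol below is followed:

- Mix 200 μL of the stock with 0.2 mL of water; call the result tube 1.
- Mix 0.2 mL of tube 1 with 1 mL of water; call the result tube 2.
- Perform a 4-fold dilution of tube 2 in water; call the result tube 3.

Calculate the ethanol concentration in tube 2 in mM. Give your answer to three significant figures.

8.33 mM

Step 1: 200 μL + 0.2 mL = 400 μL total → factor 400/200 = 2
Step 2: 0.2 mL + 1 mL = 1.2 mL total → factor 1.2/0.2 = 6
Dilution factor through tube 2 = 2 × 6 = 12
[tube 2] = 0.100 M / 12 = 0.008333 M = 8.33 mM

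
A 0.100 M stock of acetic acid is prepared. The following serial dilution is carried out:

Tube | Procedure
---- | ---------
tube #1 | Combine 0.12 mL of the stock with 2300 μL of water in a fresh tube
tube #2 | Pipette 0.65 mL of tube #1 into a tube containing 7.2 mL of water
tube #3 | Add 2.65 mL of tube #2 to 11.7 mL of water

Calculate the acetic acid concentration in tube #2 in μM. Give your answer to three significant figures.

Step 1: 0.12 mL + 2300 μL = 2.42 mL total → factor 2.42/0.12 = 20.167
Step 2: 0.65 mL + 7.2 mL = 7.85 mL total → factor 7.85/0.65 = 12.077
Dilution factor through tube #2 = 20.167 × 12.077 = 243.55
[tube #2] = 0.100 M / 243.55 = 0.0004106 M = 411 μM

411 μM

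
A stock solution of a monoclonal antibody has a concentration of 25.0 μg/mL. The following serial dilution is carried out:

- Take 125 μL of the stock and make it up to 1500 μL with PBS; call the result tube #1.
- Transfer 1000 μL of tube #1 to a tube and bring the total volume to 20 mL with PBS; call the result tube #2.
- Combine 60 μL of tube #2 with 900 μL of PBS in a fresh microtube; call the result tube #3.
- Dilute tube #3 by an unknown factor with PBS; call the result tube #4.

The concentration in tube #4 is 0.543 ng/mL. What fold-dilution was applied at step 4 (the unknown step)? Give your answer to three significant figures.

12.0-fold

Step 1: 125 μL brought to 1500 μL → factor 1500/125 = 12
Step 2: 1000 μL brought to 20 mL → factor 20000/1000 = 20
Step 3: 60 μL + 900 μL = 960 μL total → factor 960/60 = 16
Step 4: unknown factor x
Product of known-step factors = 3840
Overall factor = 25.0 μg/mL / (0.543 ng/mL) = 46041
x = 46041 / 3840 = 12.0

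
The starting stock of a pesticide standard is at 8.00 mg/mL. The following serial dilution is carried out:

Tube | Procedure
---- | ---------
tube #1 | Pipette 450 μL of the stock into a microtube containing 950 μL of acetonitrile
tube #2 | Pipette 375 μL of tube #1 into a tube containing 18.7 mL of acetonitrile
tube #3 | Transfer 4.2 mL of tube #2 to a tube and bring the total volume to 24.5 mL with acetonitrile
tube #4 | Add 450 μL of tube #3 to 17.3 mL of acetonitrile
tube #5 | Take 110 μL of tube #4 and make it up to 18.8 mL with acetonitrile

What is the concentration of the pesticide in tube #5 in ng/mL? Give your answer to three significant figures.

1.29 ng/mL

Step 1: 450 μL + 950 μL = 1400 μL total → factor 1400/450 = 3.1111
Step 2: 375 μL + 18.7 mL = 19075 μL total → factor 19075/375 = 50.867
Step 3: 4.2 mL brought to 24.5 mL → factor 24.5/4.2 = 5.8333
Step 4: 450 μL + 17.3 mL = 17750 μL total → factor 17750/450 = 39.444
Step 5: 110 μL brought to 18.8 mL → factor 18800/110 = 170.91
Overall dilution factor = 3.1111 × 50.867 × 5.8333 × 39.444 × 170.91 = 6.2232 × 10^6
Final = 8.00 mg/mL / 6.2232 × 10^6 = 1.286 × 10^-6 mg/mL = 1.29 ng/mL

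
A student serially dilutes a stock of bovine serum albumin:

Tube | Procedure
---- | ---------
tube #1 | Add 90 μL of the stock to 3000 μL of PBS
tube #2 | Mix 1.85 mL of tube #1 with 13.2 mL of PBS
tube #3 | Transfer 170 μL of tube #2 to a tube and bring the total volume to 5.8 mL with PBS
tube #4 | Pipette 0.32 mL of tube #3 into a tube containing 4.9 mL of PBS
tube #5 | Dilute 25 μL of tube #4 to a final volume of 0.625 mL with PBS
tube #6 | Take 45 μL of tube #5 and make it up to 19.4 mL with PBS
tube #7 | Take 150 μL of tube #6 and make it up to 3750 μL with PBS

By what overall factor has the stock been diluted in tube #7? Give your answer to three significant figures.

4.19 × 10^10

Step 1: 90 μL + 3000 μL = 3090 μL total → factor 3090/90 = 34.333
Step 2: 1.85 mL + 13.2 mL = 15.05 mL total → factor 15.05/1.85 = 8.1351
Step 3: 170 μL brought to 5.8 mL → factor 5800/170 = 34.118
Step 4: 0.32 mL + 4.9 mL = 5.22 mL total → factor 5.22/0.32 = 16.312
Step 5: 25 μL brought to 0.625 mL → factor 625/25 = 25
Step 6: 45 μL brought to 19.4 mL → factor 19400/45 = 431.11
Step 7: 150 μL brought to 3750 μL → factor 3750/150 = 25
Overall dilution factor = 34.333 × 8.1351 × 34.118 × 16.312 × 25 × 431.11 × 25 = 4.1884 × 10^10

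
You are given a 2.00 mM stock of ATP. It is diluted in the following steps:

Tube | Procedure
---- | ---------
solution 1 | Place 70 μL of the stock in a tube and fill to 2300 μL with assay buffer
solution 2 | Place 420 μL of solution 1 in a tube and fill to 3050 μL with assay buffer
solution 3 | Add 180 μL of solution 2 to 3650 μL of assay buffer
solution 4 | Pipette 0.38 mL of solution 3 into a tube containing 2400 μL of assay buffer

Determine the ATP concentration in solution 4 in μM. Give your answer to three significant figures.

Step 1: 70 μL brought to 2300 μL → factor 2300/70 = 32.857
Step 2: 420 μL brought to 3050 μL → factor 3050/420 = 7.2619
Step 3: 180 μL + 3650 μL = 3830 μL total → factor 3830/180 = 21.278
Step 4: 0.38 mL + 2400 μL = 2.78 mL total → factor 2.78/0.38 = 7.3158
Overall dilution factor = 32.857 × 7.2619 × 21.278 × 7.3158 = 37142
Final = 2.00 mM / 37142 = 5.385 × 10^-5 mM = 0.0538 μM

0.0538 μM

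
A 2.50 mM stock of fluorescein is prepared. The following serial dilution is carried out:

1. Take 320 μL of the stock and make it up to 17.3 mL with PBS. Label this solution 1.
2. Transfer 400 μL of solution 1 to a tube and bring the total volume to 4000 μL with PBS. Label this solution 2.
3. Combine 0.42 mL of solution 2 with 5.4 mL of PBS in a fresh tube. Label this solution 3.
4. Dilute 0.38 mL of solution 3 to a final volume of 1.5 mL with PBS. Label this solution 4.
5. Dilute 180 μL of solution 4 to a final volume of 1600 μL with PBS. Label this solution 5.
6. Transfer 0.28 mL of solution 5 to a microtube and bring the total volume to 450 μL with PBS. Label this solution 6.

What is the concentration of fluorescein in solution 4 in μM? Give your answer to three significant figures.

Step 1: 320 μL brought to 17.3 mL → factor 17300/320 = 54.062
Step 2: 400 μL brought to 4000 μL → factor 4000/400 = 10
Step 3: 0.42 mL + 5.4 mL = 5.82 mL total → factor 5.82/0.42 = 13.857
Step 4: 0.38 mL brought to 1.5 mL → factor 1.5/0.38 = 3.9474
Dilution factor through solution 4 = 54.062 × 10 × 13.857 × 3.9474 = 29572
[solution 4] = 2.50 mM / 29572 = 8.454 × 10^-5 mM = 0.0845 μM

0.0845 μM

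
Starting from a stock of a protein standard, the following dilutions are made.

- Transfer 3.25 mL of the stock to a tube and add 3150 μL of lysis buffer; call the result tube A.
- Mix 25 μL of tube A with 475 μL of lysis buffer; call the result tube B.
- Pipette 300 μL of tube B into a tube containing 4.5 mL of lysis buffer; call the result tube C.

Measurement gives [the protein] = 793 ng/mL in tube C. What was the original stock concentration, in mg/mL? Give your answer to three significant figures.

Step 1: 3.25 mL + 3150 μL = 6.4 mL total → factor 6.4/3.25 = 1.9692
Step 2: 25 μL + 475 μL = 500 μL total → factor 500/25 = 20
Step 3: 300 μL + 4.5 mL = 4800 μL total → factor 4800/300 = 16
Overall dilution factor = 1.9692 × 20 × 16 = 630.15
Stock = 793 ng/mL × 630.15 = 4.997 × 10^5 ng/mL = 0.500 mg/mL

0.500 mg/mL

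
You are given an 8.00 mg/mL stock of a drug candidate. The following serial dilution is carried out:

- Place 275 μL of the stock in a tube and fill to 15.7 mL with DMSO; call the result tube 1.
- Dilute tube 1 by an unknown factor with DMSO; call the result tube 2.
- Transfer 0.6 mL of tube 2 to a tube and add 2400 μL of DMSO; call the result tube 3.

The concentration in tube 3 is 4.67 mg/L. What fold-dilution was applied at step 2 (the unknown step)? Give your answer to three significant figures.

Step 1: 275 μL brought to 15.7 mL → factor 15700/275 = 57.091
Step 2: unknown factor x
Step 3: 0.6 mL + 2400 μL = 3 mL total → factor 3/0.6 = 5
Product of known-step factors = 285.45
Overall factor = 8.00 mg/mL / (4.67 mg/L) = 1713.1
x = 1713.1 / 285.45 = 6.00

6.00-fold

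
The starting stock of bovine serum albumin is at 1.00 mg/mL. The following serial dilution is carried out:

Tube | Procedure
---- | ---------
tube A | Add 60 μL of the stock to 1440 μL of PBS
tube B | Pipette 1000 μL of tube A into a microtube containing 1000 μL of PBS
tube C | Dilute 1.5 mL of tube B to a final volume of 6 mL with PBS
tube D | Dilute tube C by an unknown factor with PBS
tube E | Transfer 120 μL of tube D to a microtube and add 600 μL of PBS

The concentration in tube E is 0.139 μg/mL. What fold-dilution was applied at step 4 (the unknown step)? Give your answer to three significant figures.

6.00-fold

Step 1: 60 μL + 1440 μL = 1500 μL total → factor 1500/60 = 25
Step 2: 1000 μL + 1000 μL = 2000 μL total → factor 2000/1000 = 2
Step 3: 1.5 mL brought to 6 mL → factor 6/1.5 = 4
Step 4: unknown factor x
Step 5: 120 μL + 600 μL = 720 μL total → factor 720/120 = 6
Product of known-step factors = 1200
Overall factor = 1.00 mg/mL / (0.139 μg/mL) = 7194.2
x = 7194.2 / 1200 = 6.00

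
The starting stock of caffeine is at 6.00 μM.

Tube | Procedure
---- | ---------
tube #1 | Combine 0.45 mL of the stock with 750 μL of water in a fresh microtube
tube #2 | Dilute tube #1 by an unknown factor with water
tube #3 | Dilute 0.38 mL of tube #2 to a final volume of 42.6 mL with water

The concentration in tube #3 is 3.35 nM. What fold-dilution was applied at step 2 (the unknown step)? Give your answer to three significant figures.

Step 1: 0.45 mL + 750 μL = 1.2 mL total → factor 1.2/0.45 = 2.6667
Step 2: unknown factor x
Step 3: 0.38 mL brought to 42.6 mL → factor 42.6/0.38 = 112.11
Product of known-step factors = 298.95
Overall factor = 6.00 μM / (3.35 nM) = 1791
x = 1791 / 298.95 = 5.99

5.99-fold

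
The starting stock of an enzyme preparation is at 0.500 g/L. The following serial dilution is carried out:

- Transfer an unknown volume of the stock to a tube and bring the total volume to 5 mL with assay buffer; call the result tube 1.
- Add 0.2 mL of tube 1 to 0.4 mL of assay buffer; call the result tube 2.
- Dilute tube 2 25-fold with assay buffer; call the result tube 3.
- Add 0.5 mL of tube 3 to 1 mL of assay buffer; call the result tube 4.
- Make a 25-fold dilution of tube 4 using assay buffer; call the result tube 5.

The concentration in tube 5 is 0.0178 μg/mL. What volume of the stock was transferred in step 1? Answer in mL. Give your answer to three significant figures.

1.00 mL

Step 1: v brought to 5 mL → factor = 5 mL/v
Step 2: 0.2 mL + 0.4 mL = 0.6 mL total → factor 0.6/0.2 = 3
Step 3: 25-fold → factor 25
Step 4: 0.5 mL + 1 mL = 1.5 mL total → factor 1.5/0.5 = 3
Step 5: 25-fold → factor 25
Product of known-step factors = 5625
Overall factor = 0.500 g/L / (0.0178 μg/mL) = 28090
Step-1 factor = 28090 / 5625 = 4.9938
v = 5 mL / 4.9938 = 1.00 mL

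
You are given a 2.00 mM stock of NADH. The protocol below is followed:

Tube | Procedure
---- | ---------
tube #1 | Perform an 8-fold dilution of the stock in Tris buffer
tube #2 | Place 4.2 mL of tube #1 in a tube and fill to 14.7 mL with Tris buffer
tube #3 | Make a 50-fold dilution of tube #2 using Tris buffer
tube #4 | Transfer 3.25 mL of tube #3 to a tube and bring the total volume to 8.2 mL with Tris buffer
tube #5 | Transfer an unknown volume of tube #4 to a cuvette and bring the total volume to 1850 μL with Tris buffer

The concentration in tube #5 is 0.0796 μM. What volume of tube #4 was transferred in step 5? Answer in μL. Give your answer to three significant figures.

260 μL

Step 1: 8-fold → factor 8
Step 2: 4.2 mL brought to 14.7 mL → factor 14.7/4.2 = 3.5
Step 3: 50-fold → factor 50
Step 4: 3.25 mL brought to 8.2 mL → factor 8.2/3.25 = 2.5231
Step 5: v brought to 1850 μL → factor = 1850 μL/v
Product of known-step factors = 3532.3
Overall factor = 2.00 mM / (0.0796 μM) = 25126
Step-5 factor = 25126 / 3532.3 = 7.1131
v = 1850 μL / 7.1131 = 260 μL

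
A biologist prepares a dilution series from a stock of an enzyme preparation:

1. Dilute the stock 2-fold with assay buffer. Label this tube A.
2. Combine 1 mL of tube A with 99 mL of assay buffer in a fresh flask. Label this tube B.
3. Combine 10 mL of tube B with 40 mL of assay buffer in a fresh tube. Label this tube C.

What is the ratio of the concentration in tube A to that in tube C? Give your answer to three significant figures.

500

Step 1: 2-fold → factor 2
Step 2: 1 mL + 99 mL = 100 mL total → factor 100/1 = 100
Step 3: 10 mL + 40 mL = 50 mL total → factor 50/10 = 5
Dilution factor to tube A = 2; to tube C = 1000
[tube A]/[tube C] = (factor to tube C)/(factor to tube A) = 1000/2 = 500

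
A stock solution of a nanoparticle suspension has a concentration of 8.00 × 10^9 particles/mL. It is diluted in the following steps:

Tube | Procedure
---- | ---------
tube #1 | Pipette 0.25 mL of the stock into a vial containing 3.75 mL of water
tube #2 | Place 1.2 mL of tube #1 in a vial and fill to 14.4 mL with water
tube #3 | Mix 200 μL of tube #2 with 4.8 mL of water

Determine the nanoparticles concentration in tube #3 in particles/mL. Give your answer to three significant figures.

Step 1: 0.25 mL + 3.75 mL = 4 mL total → factor 4/0.25 = 16
Step 2: 1.2 mL brought to 14.4 mL → factor 14.4/1.2 = 12
Step 3: 200 μL + 4.8 mL = 5000 μL total → factor 5000/200 = 25
Overall dilution factor = 16 × 12 × 25 = 4800
Final = 8.00 × 10^9 particles/mL / 4800 = 1.67 × 10^6 particles/mL

1.67 × 10^6 particles/mL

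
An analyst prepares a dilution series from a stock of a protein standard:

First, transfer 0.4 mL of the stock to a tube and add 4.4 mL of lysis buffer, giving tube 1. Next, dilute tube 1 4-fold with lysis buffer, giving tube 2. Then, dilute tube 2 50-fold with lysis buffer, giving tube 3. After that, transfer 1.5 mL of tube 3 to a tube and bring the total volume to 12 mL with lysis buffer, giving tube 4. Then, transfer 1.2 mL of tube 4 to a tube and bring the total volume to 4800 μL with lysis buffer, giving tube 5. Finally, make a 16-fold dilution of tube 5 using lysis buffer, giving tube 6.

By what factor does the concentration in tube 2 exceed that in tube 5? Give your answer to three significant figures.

Step 1: 0.4 mL + 4.4 mL = 4.8 mL total → factor 4.8/0.4 = 12
Step 2: 4-fold → factor 4
Step 3: 50-fold → factor 50
Step 4: 1.5 mL brought to 12 mL → factor 12/1.5 = 8
Step 5: 1.2 mL brought to 4800 μL → factor 4.8/1.2 = 4
Dilution factor to tube 2 = 48; to tube 5 = 76800
[tube 2]/[tube 5] = (factor to tube 5)/(factor to tube 2) = 76800/48 = 1.60 × 10^3

1.60 × 10^3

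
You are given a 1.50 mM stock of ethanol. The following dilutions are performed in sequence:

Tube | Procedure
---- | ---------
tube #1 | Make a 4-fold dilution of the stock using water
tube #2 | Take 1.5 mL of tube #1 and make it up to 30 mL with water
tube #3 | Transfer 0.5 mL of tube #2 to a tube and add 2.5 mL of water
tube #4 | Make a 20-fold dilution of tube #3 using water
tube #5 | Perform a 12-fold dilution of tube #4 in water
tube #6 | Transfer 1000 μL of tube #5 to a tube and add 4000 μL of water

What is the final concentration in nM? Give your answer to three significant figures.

2.60 nM

Step 1: 4-fold → factor 4
Step 2: 1.5 mL brought to 30 mL → factor 30/1.5 = 20
Step 3: 0.5 mL + 2.5 mL = 3 mL total → factor 3/0.5 = 6
Step 4: 20-fold → factor 20
Step 5: 12-fold → factor 12
Step 6: 1000 μL + 4000 μL = 5000 μL total → factor 5000/1000 = 5
Overall dilution factor = 4 × 20 × 6 × 20 × 12 × 5 = 5.76 × 10^5
Final = 1.50 mM / 5.76 × 10^5 = 2.604 × 10^-6 mM = 2.60 nM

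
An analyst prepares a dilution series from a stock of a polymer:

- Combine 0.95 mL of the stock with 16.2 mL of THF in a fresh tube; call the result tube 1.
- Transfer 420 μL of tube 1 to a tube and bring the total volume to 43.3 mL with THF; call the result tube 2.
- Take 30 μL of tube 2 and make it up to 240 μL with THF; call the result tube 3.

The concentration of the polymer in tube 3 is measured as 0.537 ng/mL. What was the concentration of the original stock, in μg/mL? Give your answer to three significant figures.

Step 1: 0.95 mL + 16.2 mL = 17.15 mL total → factor 17.15/0.95 = 18.053
Step 2: 420 μL brought to 43.3 mL → factor 43300/420 = 103.1
Step 3: 30 μL brought to 240 μL → factor 240/30 = 8
Overall dilution factor = 18.053 × 103.1 × 8 = 14889
Stock = 0.537 ng/mL × 14889 = 7995 ng/mL = 8.00 μg/mL

8.00 μg/mL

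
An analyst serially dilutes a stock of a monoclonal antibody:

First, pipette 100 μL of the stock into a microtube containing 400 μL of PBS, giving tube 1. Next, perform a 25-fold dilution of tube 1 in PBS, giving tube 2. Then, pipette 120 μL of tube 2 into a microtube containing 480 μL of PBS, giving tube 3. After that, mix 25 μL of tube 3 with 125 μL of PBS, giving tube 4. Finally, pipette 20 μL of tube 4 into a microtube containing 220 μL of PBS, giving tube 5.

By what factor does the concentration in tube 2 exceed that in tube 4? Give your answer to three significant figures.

Step 1: 100 μL + 400 μL = 500 μL total → factor 500/100 = 5
Step 2: 25-fold → factor 25
Step 3: 120 μL + 480 μL = 600 μL total → factor 600/120 = 5
Step 4: 25 μL + 125 μL = 150 μL total → factor 150/25 = 6
Dilution factor to tube 2 = 125; to tube 4 = 3750
[tube 2]/[tube 4] = (factor to tube 4)/(factor to tube 2) = 3750/125 = 30.0

30.0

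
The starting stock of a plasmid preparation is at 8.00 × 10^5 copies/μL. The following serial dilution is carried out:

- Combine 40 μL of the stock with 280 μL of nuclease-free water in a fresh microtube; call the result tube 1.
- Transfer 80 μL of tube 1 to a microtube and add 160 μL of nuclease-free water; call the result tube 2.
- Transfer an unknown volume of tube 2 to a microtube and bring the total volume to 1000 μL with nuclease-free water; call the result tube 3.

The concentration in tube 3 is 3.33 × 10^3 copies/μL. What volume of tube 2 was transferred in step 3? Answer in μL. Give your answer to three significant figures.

99.9 μL

Step 1: 40 μL + 280 μL = 320 μL total → factor 320/40 = 8
Step 2: 80 μL + 160 μL = 240 μL total → factor 240/80 = 3
Step 3: v brought to 1000 μL → factor = 1000 μL/v
Product of known-step factors = 24
Overall factor = 8.00 × 10^5 copies/μL / (3.33 × 10^3 copies/μL) = 240.24
Step-3 factor = 240.24 / 24 = 10.01
v = 1000 μL / 10.01 = 99.9 μL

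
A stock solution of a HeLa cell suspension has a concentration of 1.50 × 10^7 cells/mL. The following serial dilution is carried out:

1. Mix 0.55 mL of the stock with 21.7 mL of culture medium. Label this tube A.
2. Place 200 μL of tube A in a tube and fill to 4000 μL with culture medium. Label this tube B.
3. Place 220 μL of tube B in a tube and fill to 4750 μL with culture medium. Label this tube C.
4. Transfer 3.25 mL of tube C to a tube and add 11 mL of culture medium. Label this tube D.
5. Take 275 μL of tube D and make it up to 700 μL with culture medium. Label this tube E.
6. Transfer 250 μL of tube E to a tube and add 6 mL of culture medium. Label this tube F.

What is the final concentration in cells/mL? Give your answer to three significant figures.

3.08 cells/mL

Step 1: 0.55 mL + 21.7 mL = 22.25 mL total → factor 22.25/0.55 = 40.455
Step 2: 200 μL brought to 4000 μL → factor 4000/200 = 20
Step 3: 220 μL brought to 4750 μL → factor 4750/220 = 21.591
Step 4: 3.25 mL + 11 mL = 14.25 mL total → factor 14.25/3.25 = 4.3846
Step 5: 275 μL brought to 700 μL → factor 700/275 = 2.5455
Step 6: 250 μL + 6 mL = 6250 μL total → factor 6250/250 = 25
Overall dilution factor = 40.455 × 20 × 21.591 × 4.3846 × 2.5455 × 25 = 4.8742 × 10^6
Final = 1.50 × 10^7 cells/mL / 4.8742 × 10^6 = 3.08 cells/mL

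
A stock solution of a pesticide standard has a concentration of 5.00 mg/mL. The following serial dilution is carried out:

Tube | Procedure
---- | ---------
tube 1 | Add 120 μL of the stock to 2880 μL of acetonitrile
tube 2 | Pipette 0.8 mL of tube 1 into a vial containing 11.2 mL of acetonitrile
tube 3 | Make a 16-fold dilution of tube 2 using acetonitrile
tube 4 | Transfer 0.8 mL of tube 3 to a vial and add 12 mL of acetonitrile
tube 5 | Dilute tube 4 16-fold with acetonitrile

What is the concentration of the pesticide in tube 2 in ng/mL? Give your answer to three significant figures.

1.33 × 10^4 ng/mL

Step 1: 120 μL + 2880 μL = 3000 μL total → factor 3000/120 = 25
Step 2: 0.8 mL + 11.2 mL = 12 mL total → factor 12/0.8 = 15
Dilution factor through tube 2 = 25 × 15 = 375
[tube 2] = 5.00 mg/mL / 375 = 0.01333 mg/mL = 1.33 × 10^4 ng/mL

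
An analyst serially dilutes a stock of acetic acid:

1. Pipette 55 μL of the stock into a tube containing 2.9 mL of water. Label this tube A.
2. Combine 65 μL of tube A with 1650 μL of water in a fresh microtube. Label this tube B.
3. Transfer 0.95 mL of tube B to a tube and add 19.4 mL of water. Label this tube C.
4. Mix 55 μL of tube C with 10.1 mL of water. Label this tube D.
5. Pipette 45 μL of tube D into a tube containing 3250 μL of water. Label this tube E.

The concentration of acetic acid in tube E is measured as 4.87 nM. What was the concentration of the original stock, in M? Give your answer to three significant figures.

2.00 M

Step 1: 55 μL + 2.9 mL = 2955 μL total → factor 2955/55 = 53.727
Step 2: 65 μL + 1650 μL = 1715 μL total → factor 1715/65 = 26.385
Step 3: 0.95 mL + 19.4 mL = 20.35 mL total → factor 20.35/0.95 = 21.421
Step 4: 55 μL + 10.1 mL = 10155 μL total → factor 10155/55 = 184.64
Step 5: 45 μL + 3250 μL = 3295 μL total → factor 3295/45 = 73.222
Overall dilution factor = 53.727 × 26.385 × 21.421 × 184.64 × 73.222 = 4.1053 × 10^8
Stock = 4.87 nM × 4.1053 × 10^8 = 1.999 × 10^9 nM = 2.00 M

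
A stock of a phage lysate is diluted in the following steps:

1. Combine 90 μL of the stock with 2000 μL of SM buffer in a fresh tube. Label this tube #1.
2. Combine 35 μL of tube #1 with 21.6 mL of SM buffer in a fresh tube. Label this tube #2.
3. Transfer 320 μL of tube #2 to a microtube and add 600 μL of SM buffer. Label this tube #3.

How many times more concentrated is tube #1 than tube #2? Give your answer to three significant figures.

618

Step 1: 90 μL + 2000 μL = 2090 μL total → factor 2090/90 = 23.222
Step 2: 35 μL + 21.6 mL = 21635 μL total → factor 21635/35 = 618.14
Dilution factor to tube #1 = 23.222; to tube #2 = 14355
[tube #1]/[tube #2] = (factor to tube #2)/(factor to tube #1) = 14355/23.222 = 618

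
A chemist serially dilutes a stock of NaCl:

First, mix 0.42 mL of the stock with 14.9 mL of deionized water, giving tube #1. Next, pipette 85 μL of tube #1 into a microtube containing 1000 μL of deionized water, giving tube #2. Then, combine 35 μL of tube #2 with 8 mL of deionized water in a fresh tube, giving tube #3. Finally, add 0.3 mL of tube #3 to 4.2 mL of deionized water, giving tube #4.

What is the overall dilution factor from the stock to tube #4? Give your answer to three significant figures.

Step 1: 0.42 mL + 14.9 mL = 15.32 mL total → factor 15.32/0.42 = 36.476
Step 2: 85 μL + 1000 μL = 1085 μL total → factor 1085/85 = 12.765
Step 3: 35 μL + 8 mL = 8035 μL total → factor 8035/35 = 229.57
Step 4: 0.3 mL + 4.2 mL = 4.5 mL total → factor 4.5/0.3 = 15
Overall dilution factor = 36.476 × 12.765 × 229.57 × 15 = 1.6034 × 10^6

1.60 × 10^6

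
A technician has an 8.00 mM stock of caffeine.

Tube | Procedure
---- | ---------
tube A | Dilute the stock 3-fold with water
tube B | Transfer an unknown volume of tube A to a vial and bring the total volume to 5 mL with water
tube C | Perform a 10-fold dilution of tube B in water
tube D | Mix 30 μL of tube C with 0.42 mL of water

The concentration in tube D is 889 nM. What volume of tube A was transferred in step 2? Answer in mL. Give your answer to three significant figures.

Step 1: 3-fold → factor 3
Step 2: v brought to 5 mL → factor = 5 mL/v
Step 3: 10-fold → factor 10
Step 4: 30 μL + 0.42 mL = 450 μL total → factor 450/30 = 15
Product of known-step factors = 450
Overall factor = 8.00 mM / (889 nM) = 8998.9
Step-2 factor = 8998.9 / 450 = 19.998
v = 5 mL / 19.998 = 0.250 mL

0.250 mL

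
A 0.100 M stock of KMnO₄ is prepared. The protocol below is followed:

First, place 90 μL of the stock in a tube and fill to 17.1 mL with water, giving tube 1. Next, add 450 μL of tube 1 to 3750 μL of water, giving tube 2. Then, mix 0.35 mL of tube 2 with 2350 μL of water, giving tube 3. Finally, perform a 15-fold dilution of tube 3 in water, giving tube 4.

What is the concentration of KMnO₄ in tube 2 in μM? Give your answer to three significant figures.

56.4 μM

Step 1: 90 μL brought to 17.1 mL → factor 17100/90 = 190
Step 2: 450 μL + 3750 μL = 4200 μL total → factor 4200/450 = 9.3333
Dilution factor through tube 2 = 190 × 9.3333 = 1773.3
[tube 2] = 0.100 M / 1773.3 = 5.639 × 10^-5 M = 56.4 μM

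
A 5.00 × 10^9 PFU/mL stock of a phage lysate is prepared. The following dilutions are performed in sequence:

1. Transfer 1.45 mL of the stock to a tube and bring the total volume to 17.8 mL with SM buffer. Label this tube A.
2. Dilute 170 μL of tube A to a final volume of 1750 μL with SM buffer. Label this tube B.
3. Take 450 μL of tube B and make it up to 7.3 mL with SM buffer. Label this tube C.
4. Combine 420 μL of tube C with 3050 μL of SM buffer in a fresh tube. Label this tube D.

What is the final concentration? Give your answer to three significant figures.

2.95 × 10^5 PFU/mL

Step 1: 1.45 mL brought to 17.8 mL → factor 17.8/1.45 = 12.276
Step 2: 170 μL brought to 1750 μL → factor 1750/170 = 10.294
Step 3: 450 μL brought to 7.3 mL → factor 7300/450 = 16.222
Step 4: 420 μL + 3050 μL = 3470 μL total → factor 3470/420 = 8.2619
Overall dilution factor = 12.276 × 10.294 × 16.222 × 8.2619 = 16937
Final = 5.00 × 10^9 PFU/mL / 16937 = 2.95 × 10^5 PFU/mL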